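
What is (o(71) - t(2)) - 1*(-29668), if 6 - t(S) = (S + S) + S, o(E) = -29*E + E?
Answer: 27680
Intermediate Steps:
o(E) = -28*E
t(S) = 6 - 3*S (t(S) = 6 - ((S + S) + S) = 6 - (2*S + S) = 6 - 3*S)
(o(71) - t(2)) - 1*(-29668) = (-28*71 - (6 - 3*2)) - 1*(-29668) = (-1988 - (6 - 6)) + 29668 = (-1988 - 1*0) + 29668 = (-1988 + 0) + 29668 = -1988 + 29668 = 27680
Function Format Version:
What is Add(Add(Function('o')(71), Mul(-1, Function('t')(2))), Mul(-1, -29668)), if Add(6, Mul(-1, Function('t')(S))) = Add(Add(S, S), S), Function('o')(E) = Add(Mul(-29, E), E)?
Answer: 27680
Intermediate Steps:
Function('o')(E) = Mul(-28, E)
Function('t')(S) = Add(6, Mul(-3, S)) (Function('t')(S) = Add(6, Mul(-1, Add(Add(S, S), S))) = Add(6, Mul(-1, Add(Mul(2, S), S))) = Add(6, Mul(-1, Mul(3, S))) = Add(6, Mul(-3, S)))
Add(Add(Function('o')(71), Mul(-1, Function('t')(2))), Mul(-1, -29668)) = Add(Add(Mul(-28, 71), Mul(-1, Add(6, Mul(-3, 2)))), Mul(-1, -29668)) = Add(Add(-1988, Mul(-1, Add(6, -6))), 29668) = Add(Add(-1988, Mul(-1, 0)), 29668) = Add(Add(-1988, 0), 29668) = Add(-1988, 29668) = 27680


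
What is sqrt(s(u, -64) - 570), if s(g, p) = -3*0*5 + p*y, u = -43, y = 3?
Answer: I*sqrt(762) ≈ 27.604*I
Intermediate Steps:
s(g, p) = 3*p (s(g, p) = -3*0*5 + p*3 = 0*5 + 3*p = 0 + 3*p = 3*p)
sqrt(s(u, -64) - 570) = sqrt(3*(-64) - 570) = sqrt(-192 - 570) = sqrt(-762) = I*sqrt(762)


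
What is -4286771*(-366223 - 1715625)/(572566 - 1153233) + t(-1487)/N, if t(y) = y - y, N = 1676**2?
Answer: -8924405632808/580667 ≈ -1.5369e+7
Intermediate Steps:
N = 2808976
t(y) = 0
-4286771*(-366223 - 1715625)/(572566 - 1153233) + t(-1487)/N = -4286771*(-366223 - 1715625)/(572566 - 1153233) + 0/2808976 = -4286771/((-580667/(-2081848))) + 0*(1/2808976) = -4286771/((-580667*(-1/2081848))) + 0 = -4286771/580667/2081848 + 0 = -4286771*2081848/580667 + 0 = -8924405632808/580667 + 0 = -8924405632808/580667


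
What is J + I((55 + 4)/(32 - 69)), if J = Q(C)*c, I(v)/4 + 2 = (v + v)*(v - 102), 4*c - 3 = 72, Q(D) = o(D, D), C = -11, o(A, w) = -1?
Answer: 7090221/5476 ≈ 1294.8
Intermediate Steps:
Q(D) = -1
c = 75/4 (c = 3/4 + (1/4)*72 = 3/4 + 18 = 75/4 ≈ 18.750)
I(v) = -8 + 8*v*(-102 + v) (I(v) = -8 + 4*((v + v)*(v - 102)) = -8 + 4*((2*v)*(-102 + v)) = -8 + 4*(2*v*(-102 + v)) = -8 + 8*v*(-102 + v))
J = -75/4 (J = -1*75/4 = -75/4 ≈ -18.750)
J + I((55 + 4)/(32 - 69)) = -75/4 + (-8 - 816*(55 + 4)/(32 - 69) + 8*((55 + 4)/(32 - 69))**2) = -75/4 + (-8 - 48144/(-37) + 8*(59/(-37))**2) = -75/4 + (-8 - 48144*(-1)/37 + 8*(59*(-1/37))**2) = -75/4 + (-8 - 816*(-59/37) + 8*(-59/37)**2) = -75/4 + (-8 + 48144/37 + 8*(3481/1369)) = -75/4 + (-8 + 48144/37 + 27848/1369) = -75/4 + 1798224/1369 = 7090221/5476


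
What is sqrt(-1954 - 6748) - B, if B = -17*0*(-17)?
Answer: I*sqrt(8702) ≈ 93.285*I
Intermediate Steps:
B = 0 (B = 0*(-17) = 0)
sqrt(-1954 - 6748) - B = sqrt(-1954 - 6748) - 1*0 = sqrt(-8702) + 0 = I*sqrt(8702) + 0 = I*sqrt(8702)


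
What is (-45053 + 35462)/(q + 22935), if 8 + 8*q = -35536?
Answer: -139/268 ≈ -0.51866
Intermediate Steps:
q = -4443 (q = -1 + (⅛)*(-35536) = -1 - 4442 = -4443)
(-45053 + 35462)/(q + 22935) = (-45053 + 35462)/(-4443 + 22935) = -9591/18492 = -9591*1/18492 = -139/268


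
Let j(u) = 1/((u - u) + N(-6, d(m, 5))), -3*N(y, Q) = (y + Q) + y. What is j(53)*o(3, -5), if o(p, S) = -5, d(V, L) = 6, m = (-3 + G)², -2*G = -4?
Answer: -5/2 ≈ -2.5000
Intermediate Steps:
G = 2 (G = -½*(-4) = 2)
m = 1 (m = (-3 + 2)² = (-1)² = 1)
N(y, Q) = -2*y/3 - Q/3 (N(y, Q) = -((y + Q) + y)/3 = -((Q + y) + y)/3 = -(Q + 2*y)/3 = -2*y/3 - Q/3)
j(u) = ½ (j(u) = 1/((u - u) + (-⅔*(-6) - ⅓*6)) = 1/(0 + (4 - 2)) = 1/(0 + 2) = 1/2 = ½)
j(53)*o(3, -5) = (½)*(-5) = -5/2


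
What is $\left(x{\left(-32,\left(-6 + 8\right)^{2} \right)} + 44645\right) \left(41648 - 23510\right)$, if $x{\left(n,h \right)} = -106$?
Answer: $807848382$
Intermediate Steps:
$\left(x{\left(-32,\left(-6 + 8\right)^{2} \right)} + 44645\right) \left(41648 - 23510\right) = \left(-106 + 44645\right) \left(41648 - 23510\right) = 44539 \cdot 18138 = 807848382$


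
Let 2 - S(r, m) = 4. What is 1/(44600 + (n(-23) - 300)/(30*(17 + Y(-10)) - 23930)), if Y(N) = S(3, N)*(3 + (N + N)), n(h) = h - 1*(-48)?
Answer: 896/39961611 ≈ 2.2422e-5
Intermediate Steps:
n(h) = 48 + h (n(h) = h + 48 = 48 + h)
S(r, m) = -2 (S(r, m) = 2 - 1*4 = 2 - 4 = -2)
Y(N) = -6 - 4*N (Y(N) = -2*(3 + (N + N)) = -2*(3 + 2*N) = -6 - 4*N)
1/(44600 + (n(-23) - 300)/(30*(17 + Y(-10)) - 23930)) = 1/(44600 + ((48 - 23) - 300)/(30*(17 + (-6 - 4*(-10))) - 23930)) = 1/(44600 + (25 - 300)/(30*(17 + (-6 + 40)) - 23930)) = 1/(44600 - 275/(30*(17 + 34) - 23930)) = 1/(44600 - 275/(30*51 - 23930)) = 1/(44600 - 275/(1530 - 23930)) = 1/(44600 - 275/(-22400)) = 1/(44600 - 275*(-1/22400)) = 1/(44600 + 11/896) = 1/(39961611/896) = 896/39961611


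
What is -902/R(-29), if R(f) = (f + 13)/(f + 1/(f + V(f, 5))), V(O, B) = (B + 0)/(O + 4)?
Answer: -1911789/1168 ≈ -1636.8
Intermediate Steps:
V(O, B) = B/(4 + O)
R(f) = (13 + f)/(f + 1/(f + 5/(4 + f))) (R(f) = (f + 13)/(f + 1/(f + 5/(4 + f))) = (13 + f)/(f + 1/(f + 5/(4 + f))))
-902/R(-29) = -902*(5*(-29) + (1 + (-29)**2)*(4 - 29))/(65 + 5*(-29) - 29*(4 - 29)*(13 - 29)) = -902*(-145 + (1 + 841)*(-25))/(65 - 145 - 29*(-25)*(-16)) = -902*(-145 + 842*(-25))/(65 - 145 - 11600) = -902/(-11680/(-145 - 21050)) = -902/(-11680/(-21195)) = -902/((-1/21195*(-11680))) = -902/2336/4239 = -902*4239/2336 = -1911789/1168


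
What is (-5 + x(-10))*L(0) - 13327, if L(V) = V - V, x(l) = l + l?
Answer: -13327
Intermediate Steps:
x(l) = 2*l
L(V) = 0
(-5 + x(-10))*L(0) - 13327 = (-5 + 2*(-10))*0 - 13327 = (-5 - 20)*0 - 13327 = -25*0 - 13327 = 0 - 13327 = -13327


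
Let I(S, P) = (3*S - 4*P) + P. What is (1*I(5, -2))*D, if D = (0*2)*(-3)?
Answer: 0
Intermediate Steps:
I(S, P) = -3*P + 3*S (I(S, P) = (-4*P + 3*S) + P = -3*P + 3*S)
D = 0 (D = 0*(-3) = 0)
(1*I(5, -2))*D = (1*(-3*(-2) + 3*5))*0 = (1*(6 + 15))*0 = (1*21)*0 = 21*0 = 0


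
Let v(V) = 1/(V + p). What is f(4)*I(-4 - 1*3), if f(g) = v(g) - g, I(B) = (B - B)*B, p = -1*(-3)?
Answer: 0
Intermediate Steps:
p = 3
v(V) = 1/(3 + V) (v(V) = 1/(V + 3) = 1/(3 + V))
I(B) = 0 (I(B) = 0*B = 0)
f(g) = 1/(3 + g) - g
f(4)*I(-4 - 1*3) = ((1 - 1*4*(3 + 4))/(3 + 4))*0 = ((1 - 1*4*7)/7)*0 = ((1 - 28)/7)*0 = ((⅐)*(-27))*0 = -27/7*0 = 0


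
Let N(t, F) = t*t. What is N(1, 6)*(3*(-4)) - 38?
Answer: -50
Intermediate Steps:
N(t, F) = t²
N(1, 6)*(3*(-4)) - 38 = 1²*(3*(-4)) - 38 = 1*(-12) - 38 = -12 - 38 = -50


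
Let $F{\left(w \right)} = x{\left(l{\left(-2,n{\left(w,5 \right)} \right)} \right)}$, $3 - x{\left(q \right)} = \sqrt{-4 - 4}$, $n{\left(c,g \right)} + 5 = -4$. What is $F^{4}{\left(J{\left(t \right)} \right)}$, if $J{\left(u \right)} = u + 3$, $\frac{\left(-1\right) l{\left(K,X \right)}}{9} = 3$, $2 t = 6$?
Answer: $\left(3 - 2 i \sqrt{2}\right)^{4} \approx -287.0 - 33.941 i$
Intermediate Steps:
$t = 3$ ($t = \frac{1}{2} \cdot 6 = 3$)
$n{\left(c,g \right)} = -9$ ($n{\left(c,g \right)} = -5 - 4 = -9$)
$l{\left(K,X \right)} = -27$ ($l{\left(K,X \right)} = \left(-9\right) 3 = -27$)
$x{\left(q \right)} = 3 - 2 i \sqrt{2}$ ($x{\left(q \right)} = 3 - \sqrt{-4 - 4} = 3 - \sqrt{-8} = 3 - 2 i \sqrt{2}$)
$J{\left(u \right)} = 3 + u$
$F{\left(w \right)} = 3 - 2 i \sqrt{2}$
$F^{4}{\left(J{\left(t \right)} \right)} = \left(3 - 2 i \sqrt{2}\right)^{4}$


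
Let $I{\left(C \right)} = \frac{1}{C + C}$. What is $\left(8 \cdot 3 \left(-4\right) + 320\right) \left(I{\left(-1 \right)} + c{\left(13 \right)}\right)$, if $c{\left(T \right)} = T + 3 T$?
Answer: $11536$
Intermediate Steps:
$I{\left(C \right)} = \frac{1}{2 C}$
$c{\left(T \right)} = 4 T$
$\left(8 \cdot 3 \left(-4\right) + 320\right) \left(I{\left(-1 \right)} + c{\left(13 \right)}\right) = \left(8 \cdot 3 \left(-4\right) + 320\right) \left(\frac{1}{2 \left(-1\right)} + 4 \cdot 13\right) = \left(24 \left(-4\right) + 320\right) \left(\frac{1}{2} \left(-1\right) + 52\right) = \left(-96 + 320\right) \left(- \frac{1}{2} + 52\right) = 224 \cdot \frac{103}{2} = 11536$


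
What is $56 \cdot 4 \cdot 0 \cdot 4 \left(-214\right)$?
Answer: $0$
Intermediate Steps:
$56 \cdot 4 \cdot 0 \cdot 4 \left(-214\right) = 56 \cdot 0 \cdot 4 \left(-214\right) = 56 \cdot 0 \left(-214\right) = 0 \left(-214\right) = 0$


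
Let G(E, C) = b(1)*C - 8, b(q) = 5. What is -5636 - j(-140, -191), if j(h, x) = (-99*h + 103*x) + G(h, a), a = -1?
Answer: 190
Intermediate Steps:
G(E, C) = -8 + 5*C (G(E, C) = 5*C - 8 = -8 + 5*C)
j(h, x) = -13 - 99*h + 103*x (j(h, x) = (-99*h + 103*x) + (-8 + 5*(-1)) = (-99*h + 103*x) + (-8 - 5) = (-99*h + 103*x) - 13 = -13 - 99*h + 103*x)
-5636 - j(-140, -191) = -5636 - (-13 - 99*(-140) + 103*(-191)) = -5636 - (-13 + 13860 - 19673) = -5636 - 1*(-5826) = -5636 + 5826 = 190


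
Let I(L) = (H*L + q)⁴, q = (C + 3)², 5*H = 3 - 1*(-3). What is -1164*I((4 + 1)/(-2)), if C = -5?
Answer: -1164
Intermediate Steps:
H = 6/5 (H = (3 - 1*(-3))/5 = (3 + 3)/5 = (⅕)*6 = 6/5 ≈ 1.2000)
q = 4 (q = (-5 + 3)² = (-2)² = 4)
I(L) = (4 + 6*L/5)⁴ (I(L) = (6*L/5 + 4)⁴ = (4 + 6*L/5)⁴)
-1164*I((4 + 1)/(-2)) = -18624*(10 + 3*((4 + 1)/(-2)))⁴/625 = -18624*(10 + 3*(5*(-½)))⁴/625 = -18624*(10 + 3*(-5/2))⁴/625 = -18624*(10 - 15/2)⁴/625 = -18624*(5/2)⁴/625 = -18624*625/(625*16) = -1164*1 = -1164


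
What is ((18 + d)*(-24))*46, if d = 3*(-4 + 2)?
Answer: -13248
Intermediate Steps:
d = -6 (d = 3*(-2) = -6)
((18 + d)*(-24))*46 = ((18 - 6)*(-24))*46 = (12*(-24))*46 = -288*46 = -13248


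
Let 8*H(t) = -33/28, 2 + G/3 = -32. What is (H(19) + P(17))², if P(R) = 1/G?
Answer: 3222025/130507776 ≈ 0.024688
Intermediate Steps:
G = -102 (G = -6 + 3*(-32) = -6 - 96 = -102)
P(R) = -1/102 (P(R) = 1/(-102) = -1/102)
H(t) = -33/224 (H(t) = (-33/28)/8 = (-33*1/28)/8 = (⅛)*(-33/28) = -33/224)
(H(19) + P(17))² = (-33/224 - 1/102)² = (-1795/11424)² = 3222025/130507776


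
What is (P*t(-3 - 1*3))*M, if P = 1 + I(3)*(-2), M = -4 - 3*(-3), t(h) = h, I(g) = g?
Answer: 150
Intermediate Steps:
M = 5 (M = -4 + 9 = 5)
P = -5 (P = 1 + 3*(-2) = 1 - 6 = -5)
(P*t(-3 - 1*3))*M = -5*(-3 - 1*3)*5 = -5*(-3 - 3)*5 = -5*(-6)*5 = 30*5 = 150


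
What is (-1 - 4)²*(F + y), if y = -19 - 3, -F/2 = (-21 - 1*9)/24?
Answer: -975/2 ≈ -487.50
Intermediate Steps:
F = 5/2 (F = -2*(-21 - 1*9)/24 = -2*(-21 - 9)/24 = -(-60)/24 = -2*(-5/4) = 5/2 ≈ 2.5000)
y = -22
(-1 - 4)²*(F + y) = (-1 - 4)²*(5/2 - 22) = (-5)²*(-39/2) = 25*(-39/2) = -975/2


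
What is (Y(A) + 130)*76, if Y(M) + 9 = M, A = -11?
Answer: 8360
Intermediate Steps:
Y(M) = -9 + M
(Y(A) + 130)*76 = ((-9 - 11) + 130)*76 = (-20 + 130)*76 = 110*76 = 8360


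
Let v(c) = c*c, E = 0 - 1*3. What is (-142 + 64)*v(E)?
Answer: -702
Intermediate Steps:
E = -3 (E = 0 - 3 = -3)
v(c) = c²
(-142 + 64)*v(E) = (-142 + 64)*(-3)² = -78*9 = -702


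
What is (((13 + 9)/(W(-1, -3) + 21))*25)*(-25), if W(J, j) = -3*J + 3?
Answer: -13750/27 ≈ -509.26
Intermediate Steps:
W(J, j) = 3 - 3*J
(((13 + 9)/(W(-1, -3) + 21))*25)*(-25) = (((13 + 9)/((3 - 3*(-1)) + 21))*25)*(-25) = ((22/((3 + 3) + 21))*25)*(-25) = ((22/(6 + 21))*25)*(-25) = ((22/27)*25)*(-25) = (550/27)*(-25) = -13750/27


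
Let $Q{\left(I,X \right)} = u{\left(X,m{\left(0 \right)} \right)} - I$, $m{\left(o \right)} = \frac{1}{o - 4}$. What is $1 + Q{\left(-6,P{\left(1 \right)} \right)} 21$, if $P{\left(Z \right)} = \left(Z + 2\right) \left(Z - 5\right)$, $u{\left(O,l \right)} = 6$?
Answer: $253$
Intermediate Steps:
$m{\left(o \right)} = \frac{1}{-4 + o}$
$P{\left(Z \right)} = \left(-5 + Z\right) \left(2 + Z\right)$ ($P{\left(Z \right)} = \left(2 + Z\right) \left(-5 + Z\right) = \left(-5 + Z\right) \left(2 + Z\right)$)
$Q{\left(I,X \right)} = 6 - I$
$1 + Q{\left(-6,P{\left(1 \right)} \right)} 21 = 1 + \left(6 - -6\right) 21 = 1 + \left(6 + 6\right) 21 = 1 + 12 \cdot 21 = 1 + 252 = 253$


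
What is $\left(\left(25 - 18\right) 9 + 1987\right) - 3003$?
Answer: $-953$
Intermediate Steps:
$\left(\left(25 - 18\right) 9 + 1987\right) - 3003 = \left(7 \cdot 9 + 1987\right) - 3003 = \left(63 + 1987\right) - 3003 = 2050 - 3003 = -953$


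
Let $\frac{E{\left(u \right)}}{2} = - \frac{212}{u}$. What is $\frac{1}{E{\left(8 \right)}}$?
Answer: $- \frac{1}{53} \approx -0.018868$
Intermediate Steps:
$E{\left(u \right)} = - \frac{424}{u}$ ($E{\left(u \right)} = 2 \left(- \frac{212}{u}\right) = - \frac{424}{u}$)
$\frac{1}{E{\left(8 \right)}} = \frac{1}{\left(-424\right) \frac{1}{8}} = \frac{1}{-53} = - \frac{1}{53}$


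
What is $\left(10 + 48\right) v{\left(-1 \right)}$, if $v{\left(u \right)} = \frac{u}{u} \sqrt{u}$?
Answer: $58 i \approx 58.0 i$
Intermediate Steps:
$v{\left(u \right)} = \sqrt{u}$ ($v{\left(u \right)} = 1 \sqrt{u} = \sqrt{u}$)
$\left(10 + 48\right) v{\left(-1 \right)} = \left(10 + 48\right) \sqrt{-1} = 58 i$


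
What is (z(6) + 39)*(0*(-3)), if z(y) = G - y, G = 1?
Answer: 0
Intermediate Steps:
z(y) = 1 - y
(z(6) + 39)*(0*(-3)) = ((1 - 1*6) + 39)*(0*(-3)) = ((1 - 6) + 39)*0 = (-5 + 39)*0 = 34*0 = 0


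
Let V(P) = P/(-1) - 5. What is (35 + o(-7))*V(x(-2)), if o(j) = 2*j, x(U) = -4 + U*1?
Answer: 21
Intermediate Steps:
x(U) = -4 + U
V(P) = -5 - P (V(P) = P*(-1) - 5 = -P - 5 = -5 - P)
(35 + o(-7))*V(x(-2)) = (35 + 2*(-7))*(-5 - (-4 - 2)) = (35 - 14)*(-5 - 1*(-6)) = 21*(-5 + 6) = 21*1 = 21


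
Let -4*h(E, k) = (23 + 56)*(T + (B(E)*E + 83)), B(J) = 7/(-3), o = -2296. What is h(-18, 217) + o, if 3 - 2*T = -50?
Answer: -42305/8 ≈ -5288.1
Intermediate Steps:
T = 53/2 (T = 3/2 - 1/2*(-50) = 3/2 + 25 = 53/2 ≈ 26.500)
B(J) = -7/3 (B(J) = 7*(-1/3) = -7/3)
h(E, k) = -17301/8 + 553*E/12 (h(E, k) = -(23 + 56)*(53/2 + (-7*E/3 + 83))/4 = -79*(53/2 + (83 - 7*E/3))/4 = -79*(219/2 - 7*E/3)/4 = -(17301/2 - 553*E/3)/4 = -17301/8 + 553*E/12)
h(-18, 217) + o = (-17301/8 + (553/12)*(-18)) - 2296 = (-17301/8 - 1659/2) - 2296 = -23937/8 - 2296 = -42305/8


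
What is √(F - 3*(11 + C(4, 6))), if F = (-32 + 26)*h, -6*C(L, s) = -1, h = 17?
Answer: I*√542/2 ≈ 11.64*I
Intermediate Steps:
C(L, s) = ⅙ (C(L, s) = -⅙*(-1) = ⅙)
F = -102 (F = (-32 + 26)*17 = -6*17 = -102)
√(F - 3*(11 + C(4, 6))) = √(-102 - 3*(11 + ⅙)) = √(-102 - 3*67/6) = √(-102 - 67/2) = √(-271/2) = I*√542/2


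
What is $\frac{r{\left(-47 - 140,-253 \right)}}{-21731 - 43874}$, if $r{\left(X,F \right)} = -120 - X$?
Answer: $- \frac{67}{65605} \approx -0.0010213$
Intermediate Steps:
$\frac{r{\left(-47 - 140,-253 \right)}}{-21731 - 43874} = \frac{-120 - \left(-47 - 140\right)}{-21731 - 43874} = \frac{-120 - -187}{-65605} = \left(-120 + 187\right) \left(- \frac{1}{65605}\right) = 67 \left(- \frac{1}{65605}\right) = - \frac{67}{65605}$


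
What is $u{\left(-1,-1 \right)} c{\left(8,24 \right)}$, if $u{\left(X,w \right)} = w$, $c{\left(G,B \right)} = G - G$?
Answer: $0$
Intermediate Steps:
$c{\left(G,B \right)} = 0$
$u{\left(-1,-1 \right)} c{\left(8,24 \right)} = \left(-1\right) 0 = 0$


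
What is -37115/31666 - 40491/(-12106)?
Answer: 208218454/95837149 ≈ 2.1726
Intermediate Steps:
-37115/31666 - 40491/(-12106) = -37115*1/31666 - 40491*(-1/12106) = -37115/31666 + 40491/12106 = 208218454/95837149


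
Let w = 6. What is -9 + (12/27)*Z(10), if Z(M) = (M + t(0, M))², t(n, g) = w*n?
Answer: 319/9 ≈ 35.444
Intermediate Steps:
t(n, g) = 6*n
Z(M) = M² (Z(M) = (M + 6*0)² = (M + 0)² = M²)
-9 + (12/27)*Z(10) = -9 + (12/27)*10² = -9 + (12*(1/27))*100 = -9 + (4/9)*100 = -9 + 400/9 = 319/9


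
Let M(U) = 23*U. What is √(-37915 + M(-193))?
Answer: 3*I*√4706 ≈ 205.8*I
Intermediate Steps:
√(-37915 + M(-193)) = √(-37915 + 23*(-193)) = √(-37915 - 4439) = √(-42354) = 3*I*√4706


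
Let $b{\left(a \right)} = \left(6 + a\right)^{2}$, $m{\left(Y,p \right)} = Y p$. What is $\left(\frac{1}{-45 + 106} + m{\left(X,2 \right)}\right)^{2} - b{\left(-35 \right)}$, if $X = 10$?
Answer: $- \frac{1638520}{3721} \approx -440.34$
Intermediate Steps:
$\left(\frac{1}{-45 + 106} + m{\left(X,2 \right)}\right)^{2} - b{\left(-35 \right)} = \left(\frac{1}{-45 + 106} + 10 \cdot 2\right)^{2} - \left(6 - 35\right)^{2} = \left(\frac{1}{61} + 20\right)^{2} - \left(-29\right)^{2} = \left(\frac{1}{61} + 20\right)^{2} - 841 = \left(\frac{1221}{61}\right)^{2} - 841 = \frac{1490841}{3721} - 841 = - \frac{1638520}{3721}$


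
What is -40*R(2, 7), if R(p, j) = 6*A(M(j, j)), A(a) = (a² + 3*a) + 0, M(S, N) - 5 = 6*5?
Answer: -319200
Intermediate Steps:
M(S, N) = 35 (M(S, N) = 5 + 6*5 = 5 + 30 = 35)
A(a) = a² + 3*a
R(p, j) = 7980 (R(p, j) = 6*(35*(3 + 35)) = 6*(35*38) = 6*1330 = 7980)
-40*R(2, 7) = -40*7980 = -319200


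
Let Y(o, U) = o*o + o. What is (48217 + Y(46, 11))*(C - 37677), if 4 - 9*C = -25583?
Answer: -1754902086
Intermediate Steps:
Y(o, U) = o + o² (Y(o, U) = o² + o = o + o²)
C = 2843 (C = 4/9 - ⅑*(-25583) = 4/9 + 25583/9 = 2843)
(48217 + Y(46, 11))*(C - 37677) = (48217 + 46*(1 + 46))*(2843 - 37677) = (48217 + 46*47)*(-34834) = (48217 + 2162)*(-34834) = 50379*(-34834) = -1754902086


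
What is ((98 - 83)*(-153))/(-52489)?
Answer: 2295/52489 ≈ 0.043723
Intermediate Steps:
((98 - 83)*(-153))/(-52489) = (15*(-153))*(-1/52489) = -2295*(-1/52489) = 2295/52489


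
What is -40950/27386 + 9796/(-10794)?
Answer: -177571889/73901121 ≈ -2.4028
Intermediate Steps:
-40950/27386 + 9796/(-10794) = -40950*1/27386 + 9796*(-1/10794) = -20475/13693 - 4898/5397 = -177571889/73901121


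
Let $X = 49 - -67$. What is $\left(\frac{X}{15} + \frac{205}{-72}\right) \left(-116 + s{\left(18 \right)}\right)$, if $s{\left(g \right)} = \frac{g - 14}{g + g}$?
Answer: $- \frac{1834637}{3240} \approx -566.25$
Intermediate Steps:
$X = 116$ ($X = 49 + 67 = 116$)
$s{\left(g \right)} = \frac{-14 + g}{2 g}$
$\left(\frac{X}{15} + \frac{205}{-72}\right) \left(-116 + s{\left(18 \right)}\right) = \left(\frac{116}{15} + \frac{205}{-72}\right) \left(-116 + \frac{-14 + 18}{2 \cdot 18}\right) = \left(116 \cdot \frac{1}{15} + 205 \left(- \frac{1}{72}\right)\right) \left(-116 + \frac{1}{2} \cdot \frac{1}{18} \cdot 4\right) = \left(\frac{116}{15} - \frac{205}{72}\right) \left(-116 + \frac{1}{9}\right) = \frac{1759}{360} \left(- \frac{1043}{9}\right) = - \frac{1834637}{3240}$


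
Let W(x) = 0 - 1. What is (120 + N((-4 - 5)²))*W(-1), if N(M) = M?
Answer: -201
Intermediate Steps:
W(x) = -1
(120 + N((-4 - 5)²))*W(-1) = (120 + (-4 - 5)²)*(-1) = (120 + (-9)²)*(-1) = (120 + 81)*(-1) = 201*(-1) = -201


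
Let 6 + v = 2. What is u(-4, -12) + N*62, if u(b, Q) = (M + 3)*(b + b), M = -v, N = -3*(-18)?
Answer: 3292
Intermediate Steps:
v = -4 (v = -6 + 2 = -4)
N = 54
M = 4 (M = -1*(-4) = 4)
u(b, Q) = 14*b (u(b, Q) = (4 + 3)*(b + b) = 7*(2*b) = 14*b)
u(-4, -12) + N*62 = 14*(-4) + 54*62 = -56 + 3348 = 3292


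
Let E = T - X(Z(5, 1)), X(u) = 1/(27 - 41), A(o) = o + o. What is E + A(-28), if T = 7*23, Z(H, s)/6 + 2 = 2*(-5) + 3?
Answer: 1471/14 ≈ 105.07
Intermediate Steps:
Z(H, s) = -54 (Z(H, s) = -12 + 6*(2*(-5) + 3) = -12 + 6*(-10 + 3) = -12 + 6*(-7) = -12 - 42 = -54)
A(o) = 2*o
T = 161
X(u) = -1/14 (X(u) = 1/(-14) = -1/14)
E = 2255/14 (E = 161 - 1*(-1/14) = 161 + 1/14 = 2255/14 ≈ 161.07)
E + A(-28) = 2255/14 + 2*(-28) = 2255/14 - 56 = 1471/14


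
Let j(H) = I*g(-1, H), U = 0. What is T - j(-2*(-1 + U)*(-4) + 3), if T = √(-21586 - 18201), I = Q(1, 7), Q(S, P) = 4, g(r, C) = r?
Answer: 4 + I*√39787 ≈ 4.0 + 199.47*I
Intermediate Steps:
I = 4
T = I*√39787 (T = √(-39787) = I*√39787 ≈ 199.47*I)
j(H) = -4 (j(H) = 4*(-1) = -4)
T - j(-2*(-1 + U)*(-4) + 3) = I*√39787 - 1*(-4) = I*√39787 + 4 = 4 + I*√39787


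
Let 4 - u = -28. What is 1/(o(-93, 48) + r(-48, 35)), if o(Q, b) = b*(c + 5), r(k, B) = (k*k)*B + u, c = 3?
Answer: 1/81056 ≈ 1.2337e-5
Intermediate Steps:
u = 32 (u = 4 - 1*(-28) = 4 + 28 = 32)
r(k, B) = 32 + B*k² (r(k, B) = (k*k)*B + 32 = k²*B + 32 = B*k² + 32 = 32 + B*k²)
o(Q, b) = 8*b (o(Q, b) = b*(3 + 5) = b*8 = 8*b)
1/(o(-93, 48) + r(-48, 35)) = 1/(8*48 + (32 + 35*(-48)²)) = 1/(384 + (32 + 35*2304)) = 1/(384 + (32 + 80640)) = 1/(384 + 80672) = 1/81056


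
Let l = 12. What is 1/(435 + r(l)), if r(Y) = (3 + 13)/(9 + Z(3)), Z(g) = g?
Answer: 3/1309 ≈ 0.0022918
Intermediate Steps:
r(Y) = 4/3 (r(Y) = (3 + 13)/(9 + 3) = 16/12 = 16*(1/12) = 4/3)
1/(435 + r(l)) = 1/(435 + 4/3) = 1/(1309/3) = 3/1309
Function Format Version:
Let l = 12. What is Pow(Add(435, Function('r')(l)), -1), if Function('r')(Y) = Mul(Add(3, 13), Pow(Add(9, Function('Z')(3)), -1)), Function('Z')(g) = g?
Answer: Rational(3, 1309) ≈ 0.0022918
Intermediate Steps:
Function('r')(Y) = Rational(4, 3) (Function('r')(Y) = Mul(Add(3, 13), Pow(Add(9, 3), -1)) = Mul(16, Pow(12, -1)) = Mul(16, Rational(1, 12)) = Rational(4, 3))
Pow(Add(435, Function('r')(l)), -1) = Pow(Add(435, Rational(4, 3)), -1) = Pow(Rational(1309, 3), -1) = Rational(3, 1309)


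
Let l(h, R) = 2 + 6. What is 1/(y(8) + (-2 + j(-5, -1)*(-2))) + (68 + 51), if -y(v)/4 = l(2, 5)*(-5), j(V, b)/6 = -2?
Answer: 21659/182 ≈ 119.01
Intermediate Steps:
j(V, b) = -12 (j(V, b) = 6*(-2) = -12)
l(h, R) = 8
y(v) = 160 (y(v) = -32*(-5) = -4*(-40) = 160)
1/(y(8) + (-2 + j(-5, -1)*(-2))) + (68 + 51) = 1/(160 + (-2 - 12*(-2))) + (68 + 51) = 1/(160 + (-2 + 24)) + 119 = 1/(160 + 22) + 119 = 1/182 + 119 = 21659/182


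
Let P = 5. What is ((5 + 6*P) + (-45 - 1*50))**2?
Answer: 3600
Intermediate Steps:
((5 + 6*P) + (-45 - 1*50))**2 = ((5 + 6*5) + (-45 - 1*50))**2 = ((5 + 30) + (-45 - 50))**2 = (35 - 95)**2 = (-60)**2 = 3600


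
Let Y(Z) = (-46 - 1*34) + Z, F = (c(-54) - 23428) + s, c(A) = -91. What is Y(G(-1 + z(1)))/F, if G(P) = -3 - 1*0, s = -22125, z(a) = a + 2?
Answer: 83/45644 ≈ 0.0018184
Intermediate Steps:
z(a) = 2 + a
G(P) = -3 (G(P) = -3 + 0 = -3)
F = -45644 (F = (-91 - 23428) - 22125 = -23519 - 22125 = -45644)
Y(Z) = -80 + Z (Y(Z) = (-46 - 34) + Z = -80 + Z)
Y(G(-1 + z(1)))/F = (-80 - 3)/(-45644) = -83*(-1/45644) = 83/45644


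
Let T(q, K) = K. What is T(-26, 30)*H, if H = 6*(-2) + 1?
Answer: -330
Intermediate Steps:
H = -11 (H = -12 + 1 = -11)
T(-26, 30)*H = 30*(-11) = -330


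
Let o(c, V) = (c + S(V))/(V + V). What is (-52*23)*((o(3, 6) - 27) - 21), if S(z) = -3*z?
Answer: 58903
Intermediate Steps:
o(c, V) = (c - 3*V)/(2*V) (o(c, V) = (c - 3*V)/(V + V) = (c - 3*V)/((2*V)) = (c - 3*V)*(1/(2*V)) = (c - 3*V)/(2*V))
(-52*23)*((o(3, 6) - 27) - 21) = (-52*23)*(((1/2)*(3 - 3*6)/6 - 27) - 21) = -1196*(((1/2)*(1/6)*(3 - 18) - 27) - 21) = -1196*(((1/2)*(1/6)*(-15) - 27) - 21) = -1196*((-5/4 - 27) - 21) = -1196*(-113/4 - 21) = -1196*(-197/4) = 58903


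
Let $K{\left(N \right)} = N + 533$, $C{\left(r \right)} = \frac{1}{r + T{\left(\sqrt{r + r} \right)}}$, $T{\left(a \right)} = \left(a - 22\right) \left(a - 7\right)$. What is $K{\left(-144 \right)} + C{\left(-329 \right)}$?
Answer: $\frac{69312290}{178181} + \frac{29 i \sqrt{658}}{1247267} \approx 389.0 + 0.00059642 i$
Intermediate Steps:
$T{\left(a \right)} = \left(-22 + a\right) \left(-7 + a\right)$
$C{\left(r \right)} = \frac{1}{154 + 3 r - 29 \sqrt{2} \sqrt{r}}$ ($C{\left(r \right)} = \frac{1}{r + \left(154 + \left(\sqrt{r + r}\right)^{2} - 29 \sqrt{r + r}\right)} = \frac{1}{r + \left(154 + \left(\sqrt{2 r}\right)^{2} - 29 \sqrt{2 r}\right)} = \frac{1}{r + \left(154 + \left(\sqrt{2} \sqrt{r}\right)^{2} - 29 \sqrt{2} \sqrt{r}\right)} = \frac{1}{r + \left(154 + 2 r - 29 \sqrt{2} \sqrt{r}\right)} = \frac{1}{154 + 3 r - 29 \sqrt{2} \sqrt{r}}$)
$K{\left(N \right)} = 533 + N$
$K{\left(-144 \right)} + C{\left(-329 \right)} = \left(533 - 144\right) + \frac{1}{154 + 3 \left(-329\right) - 29 \sqrt{2} \sqrt{-329}} = 389 + \frac{1}{154 - 987 - 29 \sqrt{2} i \sqrt{329}} = 389 + \frac{1}{154 - 987 - 29 i \sqrt{658}} = 389 + \frac{1}{-833 - 29 i \sqrt{658}}$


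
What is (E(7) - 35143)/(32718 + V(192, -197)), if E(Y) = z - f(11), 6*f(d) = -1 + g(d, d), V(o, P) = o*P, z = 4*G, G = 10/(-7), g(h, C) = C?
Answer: 369079/53613 ≈ 6.8841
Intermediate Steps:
G = -10/7 (G = 10*(-1/7) = -10/7 ≈ -1.4286)
z = -40/7 (z = 4*(-10/7) = -40/7 ≈ -5.7143)
V(o, P) = P*o
f(d) = -1/6 + d/6 (f(d) = (-1 + d)/6 = -1/6 + d/6)
E(Y) = -155/21 (E(Y) = -40/7 - (-1/6 + (1/6)*11) = -40/7 - (-1/6 + 11/6) = -40/7 - 1*5/3 = -40/7 - 5/3 = -155/21)
(E(7) - 35143)/(32718 + V(192, -197)) = (-155/21 - 35143)/(32718 - 197*192) = -738158/(21*(32718 - 37824)) = -738158/21/(-5106) = -738158/21*(-1/5106) = 369079/53613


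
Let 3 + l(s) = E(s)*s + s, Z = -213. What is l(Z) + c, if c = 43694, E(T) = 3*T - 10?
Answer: 181715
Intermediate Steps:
E(T) = -10 + 3*T
l(s) = -3 + s + s*(-10 + 3*s) (l(s) = -3 + ((-10 + 3*s)*s + s) = -3 + (s*(-10 + 3*s) + s) = -3 + (s + s*(-10 + 3*s)) = -3 + s + s*(-10 + 3*s))
l(Z) + c = (-3 - 213 - 213*(-10 + 3*(-213))) + 43694 = (-3 - 213 - 213*(-10 - 639)) + 43694 = (-3 - 213 - 213*(-649)) + 43694 = (-3 - 213 + 138237) + 43694 = 138021 + 43694 = 181715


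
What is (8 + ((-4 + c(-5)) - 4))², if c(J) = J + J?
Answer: 100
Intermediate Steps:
c(J) = 2*J
(8 + ((-4 + c(-5)) - 4))² = (8 + ((-4 + 2*(-5)) - 4))² = (8 + ((-4 - 10) - 4))² = (8 + (-14 - 4))² = (8 - 18)² = (-10)² = 100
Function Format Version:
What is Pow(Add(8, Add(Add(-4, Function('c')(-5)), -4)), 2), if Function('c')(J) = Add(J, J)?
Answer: 100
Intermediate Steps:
Function('c')(J) = Mul(2, J)
Pow(Add(8, Add(Add(-4, Function('c')(-5)), -4)), 2) = Pow(Add(8, Add(Add(-4, Mul(2, -5)), -4)), 2) = Pow(Add(8, Add(Add(-4, -10), -4)), 2) = Pow(Add(8, Add(-14, -4)), 2) = Pow(Add(8, -18), 2) = Pow(-10, 2) = 100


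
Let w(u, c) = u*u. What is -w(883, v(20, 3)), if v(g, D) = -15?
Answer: -779689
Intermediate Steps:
w(u, c) = u**2
-w(883, v(20, 3)) = -1*883**2 = -1*779689 = -779689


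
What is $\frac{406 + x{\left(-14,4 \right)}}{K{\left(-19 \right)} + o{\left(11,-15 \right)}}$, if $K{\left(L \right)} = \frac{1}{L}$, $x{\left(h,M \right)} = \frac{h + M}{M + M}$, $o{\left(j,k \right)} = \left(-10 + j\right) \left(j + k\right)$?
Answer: $- \frac{30761}{308} \approx -99.873$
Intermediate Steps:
$x{\left(h,M \right)} = \frac{M + h}{2 M}$
$\frac{406 + x{\left(-14,4 \right)}}{K{\left(-19 \right)} + o{\left(11,-15 \right)}} = \frac{406 + \frac{4 - 14}{2 \cdot 4}}{\frac{1}{-19} + \left(11^{2} - 110 - -150 + 11 \left(-15\right)\right)} = \frac{406 + \frac{1}{2} \cdot \frac{1}{4} \left(-10\right)}{- \frac{1}{19} + \left(121 - 110 + 150 - 165\right)} = \frac{406 - \frac{5}{4}}{- \frac{1}{19} - 4} = \frac{1619}{4 \left(- \frac{77}{19}\right)} = \frac{1619}{4} \left(- \frac{19}{77}\right) = - \frac{30761}{308}$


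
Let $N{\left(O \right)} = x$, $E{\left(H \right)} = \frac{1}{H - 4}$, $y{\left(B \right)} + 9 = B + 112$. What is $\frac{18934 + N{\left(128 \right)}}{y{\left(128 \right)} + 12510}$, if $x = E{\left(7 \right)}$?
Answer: $\frac{56803}{38223} \approx 1.4861$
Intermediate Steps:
$y{\left(B \right)} = 103 + B$ ($y{\left(B \right)} = -9 + \left(B + 112\right) = -9 + \left(112 + B\right) = 103 + B$)
$E{\left(H \right)} = \frac{1}{-4 + H}$
$x = \frac{1}{3}$ ($x = \frac{1}{-4 + 7} = \frac{1}{3} \approx 0.33333$)
$N{\left(O \right)} = \frac{1}{3}$
$\frac{18934 + N{\left(128 \right)}}{y{\left(128 \right)} + 12510} = \frac{18934 + \frac{1}{3}}{\left(103 + 128\right) + 12510} = \frac{56803}{3 \left(231 + 12510\right)} = \frac{56803}{3 \cdot 12741} = \frac{56803}{3} \cdot \frac{1}{12741} = \frac{56803}{38223}$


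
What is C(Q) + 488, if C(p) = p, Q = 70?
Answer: 558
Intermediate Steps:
C(Q) + 488 = 70 + 488 = 558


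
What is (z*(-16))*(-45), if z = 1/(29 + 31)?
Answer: 12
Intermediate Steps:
z = 1/60 ≈ 0.016667
(z*(-16))*(-45) = ((1/60)*(-16))*(-45) = -4/15*(-45) = 12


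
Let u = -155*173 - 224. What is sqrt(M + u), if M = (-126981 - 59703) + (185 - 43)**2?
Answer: I*sqrt(193559) ≈ 439.95*I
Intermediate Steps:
u = -27039 (u = -26815 - 224 = -27039)
M = -166520 (M = -186684 + 142**2 = -186684 + 20164 = -166520)
sqrt(M + u) = sqrt(-166520 - 27039) = sqrt(-193559) = I*sqrt(193559)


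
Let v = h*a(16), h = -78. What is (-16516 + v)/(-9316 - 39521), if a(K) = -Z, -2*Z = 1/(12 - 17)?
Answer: 82541/244185 ≈ 0.33803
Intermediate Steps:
Z = ⅒ (Z = -1/(2*(12 - 17)) = -½/(-5) = -½*(-⅕) = ⅒ ≈ 0.10000)
a(K) = -⅒ (a(K) = -1*⅒ = -⅒)
v = 39/5 (v = -78*(-⅒) = 39/5 ≈ 7.8000)
(-16516 + v)/(-9316 - 39521) = (-16516 + 39/5)/(-9316 - 39521) = -82541/5/(-48837) = -82541/5*(-1/48837) = 82541/244185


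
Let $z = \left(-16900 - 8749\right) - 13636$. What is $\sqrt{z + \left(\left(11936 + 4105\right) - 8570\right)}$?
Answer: $i \sqrt{31814} \approx 178.36 i$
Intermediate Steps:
$z = -39285$ ($z = -25649 - 13636 = -39285$)
$\sqrt{z + \left(\left(11936 + 4105\right) - 8570\right)} = \sqrt{-39285 + \left(\left(11936 + 4105\right) - 8570\right)} = \sqrt{-39285 + \left(16041 - 8570\right)} = \sqrt{-39285 + 7471} = \sqrt{-31814} = i \sqrt{31814}$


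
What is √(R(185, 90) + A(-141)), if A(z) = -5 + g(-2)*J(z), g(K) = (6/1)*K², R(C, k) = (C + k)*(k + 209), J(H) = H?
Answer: 2*√19709 ≈ 280.78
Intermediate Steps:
R(C, k) = (209 + k)*(C + k) (R(C, k) = (C + k)*(209 + k) = (209 + k)*(C + k))
g(K) = 6*K² (g(K) = (6*1)*K² = 6*K²)
A(z) = -5 + 24*z (A(z) = -5 + (6*(-2)²)*z = -5 + (6*4)*z = -5 + 24*z)
√(R(185, 90) + A(-141)) = √((90² + 209*185 + 209*90 + 185*90) + (-5 + 24*(-141))) = √((8100 + 38665 + 18810 + 16650) + (-5 - 3384)) = √(82225 - 3389) = √78836 = 2*√19709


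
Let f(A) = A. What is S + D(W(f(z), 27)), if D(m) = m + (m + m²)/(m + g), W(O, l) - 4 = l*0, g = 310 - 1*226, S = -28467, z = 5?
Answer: -626181/22 ≈ -28463.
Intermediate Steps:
g = 84 (g = 310 - 226 = 84)
W(O, l) = 4 (W(O, l) = 4 + l*0 = 4 + 0 = 4)
D(m) = m + (m + m²)/(84 + m) (D(m) = m + (m + m²)/(m + 84) = m + (m + m²)/(84 + m))
S + D(W(f(z), 27)) = -28467 + 4*(85 + 2*4)/(84 + 4) = -28467 + 4*(85 + 8)/88 = -28467 + 4*(1/88)*93 = -28467 + 93/22 = -626181/22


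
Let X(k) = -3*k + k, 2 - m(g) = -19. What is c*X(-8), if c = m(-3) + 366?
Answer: 6192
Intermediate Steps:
m(g) = 21 (m(g) = 2 - 1*(-19) = 2 + 19 = 21)
X(k) = -2*k
c = 387 (c = 21 + 366 = 387)
c*X(-8) = 387*(-2*(-8)) = 387*16 = 6192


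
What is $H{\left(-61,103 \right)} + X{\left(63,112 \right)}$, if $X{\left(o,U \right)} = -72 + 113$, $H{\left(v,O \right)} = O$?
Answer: $144$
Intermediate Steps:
$X{\left(o,U \right)} = 41$
$H{\left(-61,103 \right)} + X{\left(63,112 \right)} = 103 + 41 = 144$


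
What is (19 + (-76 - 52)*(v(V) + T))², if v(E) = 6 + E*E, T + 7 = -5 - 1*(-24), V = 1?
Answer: 5822569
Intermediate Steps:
T = 12 (T = -7 + (-5 - 1*(-24)) = -7 + (-5 + 24) = -7 + 19 = 12)
v(E) = 6 + E²
(19 + (-76 - 52)*(v(V) + T))² = (19 + (-76 - 52)*((6 + 1²) + 12))² = (19 - 128*((6 + 1) + 12))² = (19 - 128*(7 + 12))² = (19 - 128*19)² = (19 - 2432)² = (-2413)² = 5822569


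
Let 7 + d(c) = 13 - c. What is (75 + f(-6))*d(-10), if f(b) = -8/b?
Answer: 3664/3 ≈ 1221.3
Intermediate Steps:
d(c) = 6 - c (d(c) = -7 + (13 - c) = 6 - c)
(75 + f(-6))*d(-10) = (75 - 8/(-6))*(6 - 1*(-10)) = (75 - 8*(-⅙))*(6 + 10) = (75 + 4/3)*16 = (229/3)*16 = 3664/3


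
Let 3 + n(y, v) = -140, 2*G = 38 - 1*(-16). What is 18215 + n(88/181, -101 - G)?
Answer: 18072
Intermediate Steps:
G = 27 (G = (38 - 1*(-16))/2 = (38 + 16)/2 = (½)*54 = 27)
n(y, v) = -143 (n(y, v) = -3 - 140 = -143)
18215 + n(88/181, -101 - G) = 18215 - 143 = 18072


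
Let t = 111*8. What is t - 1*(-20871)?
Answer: 21759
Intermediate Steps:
t = 888
t - 1*(-20871) = 888 - 1*(-20871) = 888 + 20871 = 21759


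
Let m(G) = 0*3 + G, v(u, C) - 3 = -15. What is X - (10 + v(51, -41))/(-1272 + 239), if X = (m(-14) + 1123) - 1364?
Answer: -263417/1033 ≈ -255.00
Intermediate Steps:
v(u, C) = -12 (v(u, C) = 3 - 15 = -12)
m(G) = G (m(G) = 0 + G = G)
X = -255 (X = (-14 + 1123) - 1364 = 1109 - 1364 = -255)
X - (10 + v(51, -41))/(-1272 + 239) = -255 - (10 - 12)/(-1272 + 239) = -255 - (-2)/(-1033) = -255 - (-2)*(-1)/1033 = -255 - 1*2/1033 = -255 - 2/1033 = -263417/1033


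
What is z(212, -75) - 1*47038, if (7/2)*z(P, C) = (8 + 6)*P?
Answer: -46190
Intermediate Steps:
z(P, C) = 4*P (z(P, C) = 2*((8 + 6)*P)/7 = 2*(14*P)/7 = 4*P)
z(212, -75) - 1*47038 = 4*212 - 1*47038 = 848 - 47038 = -46190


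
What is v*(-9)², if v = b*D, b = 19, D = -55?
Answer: -84645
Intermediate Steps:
v = -1045 (v = 19*(-55) = -1045)
v*(-9)² = -1045*(-9)² = -1045*81 = -84645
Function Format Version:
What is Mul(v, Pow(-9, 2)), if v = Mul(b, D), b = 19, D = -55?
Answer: -84645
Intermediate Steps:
v = -1045 (v = Mul(19, -55) = -1045)
Mul(v, Pow(-9, 2)) = Mul(-1045, Pow(-9, 2)) = Mul(-1045, 81) = -84645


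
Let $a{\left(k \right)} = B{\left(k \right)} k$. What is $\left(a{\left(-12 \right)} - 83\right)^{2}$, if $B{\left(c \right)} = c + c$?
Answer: $42025$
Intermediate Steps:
$B{\left(c \right)} = 2 c$
$a{\left(k \right)} = 2 k^{2}$ ($a{\left(k \right)} = 2 k k = 2 k^{2}$)
$\left(a{\left(-12 \right)} - 83\right)^{2} = \left(2 \left(-12\right)^{2} - 83\right)^{2} = \left(2 \cdot 144 - 83\right)^{2} = \left(288 - 83\right)^{2} = 205^{2} = 42025$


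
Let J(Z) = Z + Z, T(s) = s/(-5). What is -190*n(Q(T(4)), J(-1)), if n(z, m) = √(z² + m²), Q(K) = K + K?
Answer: -76*√41 ≈ -486.64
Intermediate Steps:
T(s) = -s/5 (T(s) = s*(-⅕) = -s/5)
J(Z) = 2*Z
Q(K) = 2*K
n(z, m) = √(m² + z²)
-190*n(Q(T(4)), J(-1)) = -190*√((2*(-1))² + (2*(-⅕*4))²) = -190*√((-2)² + (2*(-⅘))²) = -190*√(4 + (-8/5)²) = -190*√(4 + 64/25) = -76*√41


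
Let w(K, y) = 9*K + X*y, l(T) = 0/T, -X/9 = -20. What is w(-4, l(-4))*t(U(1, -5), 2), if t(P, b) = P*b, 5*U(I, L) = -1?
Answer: 72/5 ≈ 14.400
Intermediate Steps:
X = 180 (X = -9*(-20) = 180)
l(T) = 0
U(I, L) = -⅕ (U(I, L) = (⅕)*(-1) = -⅕)
w(K, y) = 9*K + 180*y
w(-4, l(-4))*t(U(1, -5), 2) = (9*(-4) + 180*0)*(-⅕*2) = (-36 + 0)*(-⅖) = -36*(-⅖) = 72/5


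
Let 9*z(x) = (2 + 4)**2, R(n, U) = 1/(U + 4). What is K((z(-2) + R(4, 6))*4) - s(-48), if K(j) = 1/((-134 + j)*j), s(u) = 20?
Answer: -964345/48216 ≈ -20.001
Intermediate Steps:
R(n, U) = 1/(4 + U)
z(x) = 4 (z(x) = (2 + 4)**2/9 = (1/9)*6**2 = (1/9)*36 = 4)
K(j) = 1/(j*(-134 + j))
K((z(-2) + R(4, 6))*4) - s(-48) = 1/((((4 + 1/(4 + 6))*4))*(-134 + (4 + 1/(4 + 6))*4)) - 1*20 = 1/((((4 + 1/10)*4))*(-134 + (4 + 1/10)*4)) - 20 = 1/((((41/10)*4))*(-134 + (41/10)*4)) - 20 = 1/((82/5)*(-134 + 82/5)) - 20 = 5/(82*(-588/5)) - 20 = (5/82)*(-5/588) - 20 = -25/48216 - 20 = -964345/48216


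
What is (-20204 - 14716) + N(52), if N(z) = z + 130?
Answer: -34738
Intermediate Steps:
N(z) = 130 + z
(-20204 - 14716) + N(52) = (-20204 - 14716) + (130 + 52) = -34920 + 182 = -34738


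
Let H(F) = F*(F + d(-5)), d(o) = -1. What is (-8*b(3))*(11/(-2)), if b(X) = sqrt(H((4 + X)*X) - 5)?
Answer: 44*sqrt(415) ≈ 896.35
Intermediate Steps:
H(F) = F*(-1 + F) (H(F) = F*(F - 1) = F*(-1 + F))
b(X) = sqrt(-5 + X*(-1 + X*(4 + X))*(4 + X)) (b(X) = sqrt(((4 + X)*X)*(-1 + (4 + X)*X) - 5) = sqrt((X*(4 + X))*(-1 + X*(4 + X)) - 5) = sqrt(X*(-1 + X*(4 + X))*(4 + X) - 5) = sqrt(-5 + X*(-1 + X*(4 + X))*(4 + X)))
(-8*b(3))*(11/(-2)) = (-8*sqrt(-5 + 3*(-1 + 3*(4 + 3))*(4 + 3)))*(11/(-2)) = (-8*sqrt(-5 + 3*(-1 + 3*7)*7))*(11*(-1/2)) = -8*sqrt(-5 + 3*(-1 + 21)*7)*(-11/2) = -8*sqrt(-5 + 3*20*7)*(-11/2) = -8*sqrt(-5 + 420)*(-11/2) = -8*sqrt(415)*(-11/2) = 44*sqrt(415)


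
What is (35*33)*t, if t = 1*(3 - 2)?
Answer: 1155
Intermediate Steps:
t = 1 (t = 1*1 = 1)
(35*33)*t = (35*33)*1 = 1155*1 = 1155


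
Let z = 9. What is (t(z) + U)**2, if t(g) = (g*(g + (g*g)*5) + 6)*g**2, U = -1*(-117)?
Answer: 91451203281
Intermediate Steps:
U = 117
t(g) = g**2*(6 + g*(g + 5*g**2)) (t(g) = (g*(g + g**2*5) + 6)*g**2 = (g*(g + 5*g**2) + 6)*g**2 = (6 + g*(g + 5*g**2))*g**2 = g**2*(6 + g*(g + 5*g**2)))
(t(z) + U)**2 = (9**2*(6 + 9**2 + 5*9**3) + 117)**2 = (81*(6 + 81 + 5*729) + 117)**2 = (81*(6 + 81 + 3645) + 117)**2 = (81*3732 + 117)**2 = (302292 + 117)**2 = 302409**2 = 91451203281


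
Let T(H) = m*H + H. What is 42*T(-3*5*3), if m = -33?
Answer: 60480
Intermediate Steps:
T(H) = -32*H (T(H) = -33*H + H = -32*H)
42*T(-3*5*3) = 42*(-32*(-3*5)*3) = 42*(-(-480)*3) = 42*(-32*(-45)) = 42*1440 = 60480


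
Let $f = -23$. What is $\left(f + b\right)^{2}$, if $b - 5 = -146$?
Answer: $26896$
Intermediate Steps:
$b = -141$ ($b = 5 - 146 = -141$)
$\left(f + b\right)^{2} = \left(-23 - 141\right)^{2} = \left(-164\right)^{2} = 26896$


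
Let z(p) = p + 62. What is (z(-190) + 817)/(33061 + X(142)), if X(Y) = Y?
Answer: 689/33203 ≈ 0.020751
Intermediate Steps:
z(p) = 62 + p
(z(-190) + 817)/(33061 + X(142)) = ((62 - 190) + 817)/(33061 + 142) = (-128 + 817)/33203 = 689*(1/33203) = 689/33203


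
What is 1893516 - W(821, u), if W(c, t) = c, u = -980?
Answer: 1892695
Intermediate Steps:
1893516 - W(821, u) = 1893516 - 1*821 = 1893516 - 821 = 1892695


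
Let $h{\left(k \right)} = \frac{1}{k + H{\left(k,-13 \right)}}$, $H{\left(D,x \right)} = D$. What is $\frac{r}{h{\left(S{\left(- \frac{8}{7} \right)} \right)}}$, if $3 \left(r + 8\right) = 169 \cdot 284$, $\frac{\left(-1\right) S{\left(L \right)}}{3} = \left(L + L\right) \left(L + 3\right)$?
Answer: $\frac{19956352}{49} \approx 4.0727 \cdot 10^{5}$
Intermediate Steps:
$S{\left(L \right)} = - 6 L \left(3 + L\right)$ ($S{\left(L \right)} = - 3 \left(L + L\right) \left(L + 3\right) = - 3 \cdot 2 L \left(3 + L\right) = - 6 L \left(3 + L\right)$)
$h{\left(k \right)} = \frac{1}{2 k}$ ($h{\left(k \right)} = \frac{1}{k + k} = \frac{1}{2 k}$)
$r = \frac{47972}{3}$ ($r = -8 + \frac{169 \cdot 284}{3} = -8 + \frac{1}{3} \cdot 47996 = -8 + \frac{47996}{3} = \frac{47972}{3} \approx 15991.0$)
$\frac{r}{h{\left(S{\left(- \frac{8}{7} \right)} \right)}} = \frac{47972}{3 \frac{1}{2 \left(- 6 \left(- \frac{8}{7}\right) \left(3 - \frac{8}{7}\right)\right)}} = \frac{47972}{3 \frac{1}{2 \left(- 6 \left(\left(-8\right) \frac{1}{7}\right) \left(3 - \frac{8}{7}\right)\right)}} = \frac{47972}{3 \frac{1}{2 \left(\left(-6\right) \left(- \frac{8}{7}\right) \left(3 - \frac{8}{7}\right)\right)}} = \frac{47972}{3 \frac{1}{2 \left(\left(-6\right) \left(- \frac{8}{7}\right) \frac{13}{7}\right)}} = \frac{47972}{3 \frac{1}{2 \cdot \frac{624}{49}}} = \frac{47972}{3 \cdot \frac{1}{2} \cdot \frac{49}{624}} = \frac{47972}{3 \cdot \frac{49}{1248}} = \frac{47972}{3} \cdot \frac{1248}{49} = \frac{19956352}{49}$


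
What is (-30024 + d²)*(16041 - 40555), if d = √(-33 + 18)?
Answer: 736376046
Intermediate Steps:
d = I*√15 (d = √(-15) = I*√15 ≈ 3.873*I)
(-30024 + d²)*(16041 - 40555) = (-30024 + (I*√15)²)*(16041 - 40555) = (-30024 - 15)*(-24514) = -30039*(-24514) = 736376046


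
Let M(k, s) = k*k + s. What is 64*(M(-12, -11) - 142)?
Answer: -576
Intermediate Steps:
M(k, s) = s + k² (M(k, s) = k² + s = s + k²)
64*(M(-12, -11) - 142) = 64*((-11 + (-12)²) - 142) = 64*((-11 + 144) - 142) = 64*(133 - 142) = 64*(-9) = -576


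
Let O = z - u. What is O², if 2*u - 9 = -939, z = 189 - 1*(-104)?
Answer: 574564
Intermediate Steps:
z = 293 (z = 189 + 104 = 293)
u = -465 (u = 9/2 + (½)*(-939) = 9/2 - 939/2 = -465)
O = 758 (O = 293 - 1*(-465) = 293 + 465 = 758)
O² = 758² = 574564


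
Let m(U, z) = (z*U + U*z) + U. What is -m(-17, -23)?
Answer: -765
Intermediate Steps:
m(U, z) = U + 2*U*z (m(U, z) = (U*z + U*z) + U = 2*U*z + U = U + 2*U*z)
-m(-17, -23) = -(-17)*(1 + 2*(-23)) = -(-17)*(1 - 46) = -(-17)*(-45) = -1*765 = -765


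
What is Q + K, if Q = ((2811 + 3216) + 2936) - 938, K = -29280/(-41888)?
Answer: 10505640/1309 ≈ 8025.7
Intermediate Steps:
K = 915/1309 (K = -29280*(-1/41888) = 915/1309 ≈ 0.69901)
Q = 8025 (Q = (6027 + 2936) - 938 = 8963 - 938 = 8025)
Q + K = 8025 + 915/1309 = 10505640/1309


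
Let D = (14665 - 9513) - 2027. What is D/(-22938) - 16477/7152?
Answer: -22238857/9114032 ≈ -2.4401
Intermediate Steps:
D = 3125 (D = 5152 - 2027 = 3125)
D/(-22938) - 16477/7152 = 3125/(-22938) - 16477/7152 = 3125*(-1/22938) - 16477*1/7152 = -3125/22938 - 16477/7152 = -22238857/9114032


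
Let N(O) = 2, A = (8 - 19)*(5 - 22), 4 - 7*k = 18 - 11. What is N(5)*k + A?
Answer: 1303/7 ≈ 186.14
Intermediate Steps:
k = -3/7 (k = 4/7 - (18 - 11)/7 = 4/7 - 1/7*7 = 4/7 - 1 = -3/7 ≈ -0.42857)
A = 187 (A = -11*(-17) = 187)
N(5)*k + A = 2*(-3/7) + 187 = -6/7 + 187 = 1303/7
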